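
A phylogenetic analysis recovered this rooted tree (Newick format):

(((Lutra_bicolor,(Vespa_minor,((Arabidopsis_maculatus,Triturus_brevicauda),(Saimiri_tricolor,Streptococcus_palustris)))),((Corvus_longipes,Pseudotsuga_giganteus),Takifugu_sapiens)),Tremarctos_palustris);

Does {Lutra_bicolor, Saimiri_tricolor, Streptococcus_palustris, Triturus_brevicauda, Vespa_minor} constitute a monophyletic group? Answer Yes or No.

No

The MRCA of the listed taxa subtends (Lutra_bicolor,(Vespa_minor,((Arabidopsis_maculatus,Triturus_brevicauda),(Saimiri_tricolor,Streptococcus_palustris)))).
That clade also contains Arabidopsis_maculatus, which is not in the proposed group, so the group is not monophyletic.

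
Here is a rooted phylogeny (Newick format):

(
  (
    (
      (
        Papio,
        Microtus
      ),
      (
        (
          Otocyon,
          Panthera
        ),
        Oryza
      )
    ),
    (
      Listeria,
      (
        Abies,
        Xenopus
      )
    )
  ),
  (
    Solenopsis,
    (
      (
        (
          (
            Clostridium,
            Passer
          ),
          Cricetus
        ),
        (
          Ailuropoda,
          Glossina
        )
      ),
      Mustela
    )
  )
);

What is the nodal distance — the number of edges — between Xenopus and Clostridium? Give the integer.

The MRCA of Xenopus and Clostridium is the root of the tree.
From Xenopus up to that node: 4 branches. From Clostridium up to the same node: 6 branches. Total: 4 + 6 = 10.

10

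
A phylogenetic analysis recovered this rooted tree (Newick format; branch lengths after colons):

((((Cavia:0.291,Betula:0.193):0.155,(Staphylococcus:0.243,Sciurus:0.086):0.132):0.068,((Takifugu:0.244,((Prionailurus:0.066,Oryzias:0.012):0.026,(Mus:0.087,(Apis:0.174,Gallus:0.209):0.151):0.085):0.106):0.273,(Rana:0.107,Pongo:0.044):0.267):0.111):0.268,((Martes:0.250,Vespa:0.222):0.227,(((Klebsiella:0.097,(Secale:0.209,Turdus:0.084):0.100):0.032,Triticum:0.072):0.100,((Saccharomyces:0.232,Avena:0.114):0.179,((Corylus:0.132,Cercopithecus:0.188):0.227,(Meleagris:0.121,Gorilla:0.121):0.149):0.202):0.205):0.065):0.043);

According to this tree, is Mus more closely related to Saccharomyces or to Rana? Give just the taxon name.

The MRCA of Mus and Rana subtends ((Takifugu,((Prionailurus,Oryzias),(Mus,(Apis,Gallus)))),(Rana,Pongo)) (8 taxa).
The MRCA of Mus and Saccharomyces is the root, subtending the entire tree (24 taxa).
The first is nested inside the second, so Mus shares a more recent common ancestor with Rana.

Rana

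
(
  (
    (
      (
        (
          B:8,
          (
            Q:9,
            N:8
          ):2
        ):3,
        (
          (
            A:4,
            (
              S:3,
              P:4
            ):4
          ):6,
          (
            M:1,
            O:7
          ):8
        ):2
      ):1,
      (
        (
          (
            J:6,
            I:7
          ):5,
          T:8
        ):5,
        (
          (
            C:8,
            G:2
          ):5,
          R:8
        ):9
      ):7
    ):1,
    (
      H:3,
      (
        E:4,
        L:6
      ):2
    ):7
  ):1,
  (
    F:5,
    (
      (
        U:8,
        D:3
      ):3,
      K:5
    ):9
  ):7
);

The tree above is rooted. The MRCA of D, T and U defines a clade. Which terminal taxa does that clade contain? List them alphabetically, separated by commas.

Tracing D: it sits inside (U,D).
Tracing T: it sits inside ((J,I),T).
Tracing U: it sits inside (U,D).
The smallest clade enclosing all 3 is the whole tree (their MRCA is the root), so the answer is all 21 tips in alphabetical order.

A, B, C, D, E, F, G, H, I, J, K, L, M, N, O, P, Q, R, S, T, U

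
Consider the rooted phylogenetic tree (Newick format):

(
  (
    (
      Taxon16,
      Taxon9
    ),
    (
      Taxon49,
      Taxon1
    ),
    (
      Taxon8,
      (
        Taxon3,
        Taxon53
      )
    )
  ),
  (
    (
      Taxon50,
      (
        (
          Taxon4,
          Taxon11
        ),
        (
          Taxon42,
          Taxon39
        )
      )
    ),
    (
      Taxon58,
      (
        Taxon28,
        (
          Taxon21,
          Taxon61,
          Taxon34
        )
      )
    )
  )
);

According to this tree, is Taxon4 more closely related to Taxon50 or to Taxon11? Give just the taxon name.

Taxon11

The MRCA of Taxon4 and Taxon11 subtends (Taxon4,Taxon11) (2 taxa).
The MRCA of Taxon4 and Taxon50 subtends (Taxon50,((Taxon4,Taxon11),(Taxon42,Taxon39))) (5 taxa).
The first is nested inside the second, so Taxon4 shares a more recent common ancestor with Taxon11.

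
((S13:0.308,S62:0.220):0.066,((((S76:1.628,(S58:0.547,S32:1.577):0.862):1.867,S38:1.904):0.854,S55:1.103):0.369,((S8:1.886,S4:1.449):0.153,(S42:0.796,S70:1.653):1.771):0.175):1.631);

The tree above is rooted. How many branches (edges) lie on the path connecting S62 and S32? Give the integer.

8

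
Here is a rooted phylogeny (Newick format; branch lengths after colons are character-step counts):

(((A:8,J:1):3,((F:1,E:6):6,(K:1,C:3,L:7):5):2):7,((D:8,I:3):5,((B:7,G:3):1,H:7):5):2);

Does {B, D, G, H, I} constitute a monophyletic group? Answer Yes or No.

Yes

The most recent common ancestor of these taxa subtends ((D,I),((B,G),H)).
That clade has exactly 5 tips — every listed taxon and nothing else — so the group is monophyletic.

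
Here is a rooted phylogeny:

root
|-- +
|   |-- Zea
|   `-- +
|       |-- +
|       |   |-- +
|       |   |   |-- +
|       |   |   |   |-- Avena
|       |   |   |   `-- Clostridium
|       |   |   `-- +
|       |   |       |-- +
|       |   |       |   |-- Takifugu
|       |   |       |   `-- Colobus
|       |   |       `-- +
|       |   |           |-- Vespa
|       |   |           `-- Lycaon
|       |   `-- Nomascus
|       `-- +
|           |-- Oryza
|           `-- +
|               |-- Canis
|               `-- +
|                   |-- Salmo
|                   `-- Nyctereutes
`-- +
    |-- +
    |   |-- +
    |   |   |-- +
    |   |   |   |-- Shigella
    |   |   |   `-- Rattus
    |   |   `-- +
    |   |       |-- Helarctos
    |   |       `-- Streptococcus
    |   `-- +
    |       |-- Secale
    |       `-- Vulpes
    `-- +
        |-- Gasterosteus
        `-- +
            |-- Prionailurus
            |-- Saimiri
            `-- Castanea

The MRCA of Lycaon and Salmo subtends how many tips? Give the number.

11

The MRCA of Lycaon and Salmo is the node subtending ((((Avena,Clostridium),((Takifugu,Colobus),(Vespa,Lycaon))),Nomascus),(Oryza,(Canis,(Salmo,Nyctereutes)))).
That clade contains 11 terminal taxa: Avena, Canis, Clostridium, Colobus, Lycaon, Nomascus, Nyctereutes, Oryza, Salmo, Takifugu, Vespa.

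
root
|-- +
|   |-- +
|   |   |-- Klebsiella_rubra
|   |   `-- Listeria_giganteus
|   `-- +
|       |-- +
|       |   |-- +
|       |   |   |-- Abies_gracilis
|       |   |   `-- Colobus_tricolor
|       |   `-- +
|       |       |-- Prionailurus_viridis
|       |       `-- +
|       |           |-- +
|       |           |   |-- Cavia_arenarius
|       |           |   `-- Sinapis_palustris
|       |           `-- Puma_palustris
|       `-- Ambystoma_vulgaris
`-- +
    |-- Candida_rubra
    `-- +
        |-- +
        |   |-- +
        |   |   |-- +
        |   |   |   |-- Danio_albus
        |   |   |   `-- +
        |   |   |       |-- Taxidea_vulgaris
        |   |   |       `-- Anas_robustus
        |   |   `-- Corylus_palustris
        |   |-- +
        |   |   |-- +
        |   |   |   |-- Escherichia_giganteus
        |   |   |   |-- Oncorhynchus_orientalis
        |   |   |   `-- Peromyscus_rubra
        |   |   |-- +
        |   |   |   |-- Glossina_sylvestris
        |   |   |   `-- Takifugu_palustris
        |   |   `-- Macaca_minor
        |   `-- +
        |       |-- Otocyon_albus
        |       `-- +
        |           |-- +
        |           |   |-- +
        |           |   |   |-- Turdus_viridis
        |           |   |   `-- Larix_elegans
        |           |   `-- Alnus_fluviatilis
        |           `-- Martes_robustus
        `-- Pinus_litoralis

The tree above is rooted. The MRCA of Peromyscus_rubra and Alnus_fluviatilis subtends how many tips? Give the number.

The MRCA of Peromyscus_rubra and Alnus_fluviatilis is the node subtending (((Danio_albus,(Taxidea_vulgaris,Anas_robustus)),Corylus_palustris),((Escherichia_giganteus,Oncorhynchus_orientalis,Peromyscus_rubra),(Glossina_sylvestris,Takifugu_palustris),Macaca_minor),(Otocyon_albus,(((Turdus_viridis,Larix_elegans),Alnus_fluviatilis),Martes_robustus))).
That clade contains 15 terminal taxa: Alnus_fluviatilis, Anas_robustus, Corylus_palustris, Danio_albus, Escherichia_giganteus, Glossina_sylvestris, Larix_elegans, Macaca_minor, Martes_robustus, Oncorhynchus_orientalis, Otocyon_albus, Peromyscus_rubra, Takifugu_palustris, Taxidea_vulgaris, Turdus_viridis.

15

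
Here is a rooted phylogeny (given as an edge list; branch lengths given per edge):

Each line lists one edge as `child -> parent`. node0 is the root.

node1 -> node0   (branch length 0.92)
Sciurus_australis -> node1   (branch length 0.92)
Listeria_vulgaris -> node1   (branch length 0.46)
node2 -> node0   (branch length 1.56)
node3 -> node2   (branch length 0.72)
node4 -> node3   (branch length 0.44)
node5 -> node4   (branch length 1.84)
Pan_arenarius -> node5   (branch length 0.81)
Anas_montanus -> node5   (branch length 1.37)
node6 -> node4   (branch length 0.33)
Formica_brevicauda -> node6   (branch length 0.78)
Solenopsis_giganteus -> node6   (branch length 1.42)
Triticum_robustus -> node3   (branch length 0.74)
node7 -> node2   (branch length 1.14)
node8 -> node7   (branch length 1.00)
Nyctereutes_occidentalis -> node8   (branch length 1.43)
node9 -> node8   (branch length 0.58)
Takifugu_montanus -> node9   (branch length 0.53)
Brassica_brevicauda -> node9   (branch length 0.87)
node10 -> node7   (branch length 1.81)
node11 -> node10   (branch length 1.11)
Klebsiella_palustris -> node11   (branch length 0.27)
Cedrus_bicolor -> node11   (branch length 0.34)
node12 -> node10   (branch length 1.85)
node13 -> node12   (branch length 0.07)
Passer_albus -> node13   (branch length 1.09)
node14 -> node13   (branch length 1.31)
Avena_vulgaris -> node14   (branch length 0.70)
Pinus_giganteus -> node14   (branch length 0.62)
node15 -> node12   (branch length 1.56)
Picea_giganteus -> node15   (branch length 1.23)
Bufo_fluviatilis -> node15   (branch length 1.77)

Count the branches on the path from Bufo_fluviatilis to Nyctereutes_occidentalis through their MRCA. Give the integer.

6

The MRCA of Bufo_fluviatilis and Nyctereutes_occidentalis is the node subtending ((Nyctereutes_occidentalis,(Takifugu_montanus,Brassica_brevicauda)),((Klebsiella_palustris,Cedrus_bicolor),((Passer_albus,(Avena_vulgaris,Pinus_giganteus)),(Picea_giganteus,Bufo_fluviatilis)))).
From Bufo_fluviatilis up to that node: 4 branches. From Nyctereutes_occidentalis up to the same node: 2 branches. Total: 4 + 2 = 6.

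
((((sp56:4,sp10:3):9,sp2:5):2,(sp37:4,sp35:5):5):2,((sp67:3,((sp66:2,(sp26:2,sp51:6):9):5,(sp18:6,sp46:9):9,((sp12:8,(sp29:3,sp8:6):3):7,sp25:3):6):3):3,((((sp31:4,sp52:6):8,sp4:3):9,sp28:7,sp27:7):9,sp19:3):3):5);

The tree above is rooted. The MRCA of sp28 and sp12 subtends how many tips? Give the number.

The MRCA of sp28 and sp12 is the node subtending ((sp67,((sp66,(sp26,sp51)),(sp18,sp46),((sp12,(sp29,sp8)),sp25))),((((sp31,sp52),sp4),sp28,sp27),sp19)).
That clade contains 16 terminal taxa: sp12, sp18, sp19, sp25, sp26, sp27, sp28, sp29, sp31, sp4, sp46, sp51, sp52, sp66, sp67, sp8.

16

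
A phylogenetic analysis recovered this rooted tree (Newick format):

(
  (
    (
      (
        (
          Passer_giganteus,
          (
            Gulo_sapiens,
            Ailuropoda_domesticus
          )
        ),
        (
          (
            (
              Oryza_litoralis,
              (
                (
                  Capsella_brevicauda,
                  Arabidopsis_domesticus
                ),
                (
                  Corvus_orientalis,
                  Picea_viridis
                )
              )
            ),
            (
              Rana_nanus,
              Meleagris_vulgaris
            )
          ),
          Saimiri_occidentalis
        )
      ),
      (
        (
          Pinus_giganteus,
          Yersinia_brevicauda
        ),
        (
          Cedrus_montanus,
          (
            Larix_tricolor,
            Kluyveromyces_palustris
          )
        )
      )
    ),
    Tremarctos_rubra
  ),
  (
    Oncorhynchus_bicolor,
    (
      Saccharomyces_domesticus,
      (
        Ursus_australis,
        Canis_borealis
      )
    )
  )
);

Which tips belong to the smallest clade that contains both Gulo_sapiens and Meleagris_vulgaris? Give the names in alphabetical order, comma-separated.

Ailuropoda_domesticus, Arabidopsis_domesticus, Capsella_brevicauda, Corvus_orientalis, Gulo_sapiens, Meleagris_vulgaris, Oryza_litoralis, Passer_giganteus, Picea_viridis, Rana_nanus, Saimiri_occidentalis

Tracing Gulo_sapiens: it sits inside (Gulo_sapiens,Ailuropoda_domesticus).
Tracing Meleagris_vulgaris: it sits inside (Rana_nanus,Meleagris_vulgaris).
The smallest clade enclosing both is ((Passer_giganteus,(Gulo_sapiens,Ailuropoda_domesticus)),(((Oryza_litoralis,((Capsella_brevicauda,Arabidopsis_domesticus),(Corvus_orientalis,Picea_viridis))),(Rana_nanus,Meleagris_vulgaris)),Saimiri_occidentalis)); the answer is its 11 terminal taxa in alphabetical order.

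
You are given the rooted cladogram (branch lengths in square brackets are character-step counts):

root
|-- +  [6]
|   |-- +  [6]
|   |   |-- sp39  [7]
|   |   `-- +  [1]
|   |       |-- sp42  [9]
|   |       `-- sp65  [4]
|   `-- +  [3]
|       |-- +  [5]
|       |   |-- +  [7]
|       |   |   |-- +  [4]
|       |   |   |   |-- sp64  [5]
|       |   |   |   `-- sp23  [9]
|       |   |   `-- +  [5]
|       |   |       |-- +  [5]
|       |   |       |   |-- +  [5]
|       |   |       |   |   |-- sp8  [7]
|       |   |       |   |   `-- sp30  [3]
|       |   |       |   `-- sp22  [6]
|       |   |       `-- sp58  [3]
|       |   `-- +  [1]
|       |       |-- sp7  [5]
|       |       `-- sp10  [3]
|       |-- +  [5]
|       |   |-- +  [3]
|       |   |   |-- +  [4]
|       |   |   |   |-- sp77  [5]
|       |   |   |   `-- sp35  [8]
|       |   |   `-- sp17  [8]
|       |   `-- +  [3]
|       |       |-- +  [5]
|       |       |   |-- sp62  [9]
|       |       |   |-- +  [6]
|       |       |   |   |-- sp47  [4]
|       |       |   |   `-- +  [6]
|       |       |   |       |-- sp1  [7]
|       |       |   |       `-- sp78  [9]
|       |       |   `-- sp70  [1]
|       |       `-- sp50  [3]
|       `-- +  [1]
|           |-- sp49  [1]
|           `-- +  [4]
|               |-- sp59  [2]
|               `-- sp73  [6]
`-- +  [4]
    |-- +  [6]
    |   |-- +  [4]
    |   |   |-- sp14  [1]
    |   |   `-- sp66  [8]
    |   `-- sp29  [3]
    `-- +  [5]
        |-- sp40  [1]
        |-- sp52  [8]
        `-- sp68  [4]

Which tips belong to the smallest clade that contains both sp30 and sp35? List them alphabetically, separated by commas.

Tracing sp30: it sits inside (sp8,sp30).
Tracing sp35: it sits inside (sp77,sp35).
The smallest clade enclosing both is ((((sp64,sp23),(((sp8,sp30),sp22),sp58)),(sp7,sp10)),(((sp77,sp35),sp17),((sp62,(sp47,(sp1,sp78)),sp70),sp50)),(sp49,(sp59,sp73))); the answer is its 20 terminal taxa in alphabetical order.

sp1, sp10, sp17, sp22, sp23, sp30, sp35, sp47, sp49, sp50, sp58, sp59, sp62, sp64, sp7, sp70, sp73, sp77, sp78, sp8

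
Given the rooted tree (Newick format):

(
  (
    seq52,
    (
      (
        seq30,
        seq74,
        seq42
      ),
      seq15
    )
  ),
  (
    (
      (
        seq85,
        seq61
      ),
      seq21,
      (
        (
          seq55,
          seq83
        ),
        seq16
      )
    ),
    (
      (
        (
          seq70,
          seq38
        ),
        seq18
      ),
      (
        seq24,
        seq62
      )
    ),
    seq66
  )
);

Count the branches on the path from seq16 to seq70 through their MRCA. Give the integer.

7

The MRCA of seq16 and seq70 is the node subtending (((seq85,seq61),seq21,((seq55,seq83),seq16)),(((seq70,seq38),seq18),(seq24,seq62)),seq66).
From seq16 up to that node: 3 branches. From seq70 up to the same node: 4 branches. Total: 3 + 4 = 7.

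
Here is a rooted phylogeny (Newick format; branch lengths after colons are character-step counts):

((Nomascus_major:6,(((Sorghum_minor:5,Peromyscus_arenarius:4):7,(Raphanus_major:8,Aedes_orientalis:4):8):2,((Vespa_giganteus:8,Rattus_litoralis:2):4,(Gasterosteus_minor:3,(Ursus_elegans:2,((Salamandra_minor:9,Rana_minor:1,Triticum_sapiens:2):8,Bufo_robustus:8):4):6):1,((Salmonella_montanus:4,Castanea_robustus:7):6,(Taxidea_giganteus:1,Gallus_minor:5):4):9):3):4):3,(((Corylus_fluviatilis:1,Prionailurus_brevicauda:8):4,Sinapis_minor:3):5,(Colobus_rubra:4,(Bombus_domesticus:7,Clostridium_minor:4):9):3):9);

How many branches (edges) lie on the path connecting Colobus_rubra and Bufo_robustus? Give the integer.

10

The MRCA of Colobus_rubra and Bufo_robustus is the root of the tree.
From Colobus_rubra up to that node: 3 branches. From Bufo_robustus up to the same node: 7 branches. Total: 3 + 7 = 10.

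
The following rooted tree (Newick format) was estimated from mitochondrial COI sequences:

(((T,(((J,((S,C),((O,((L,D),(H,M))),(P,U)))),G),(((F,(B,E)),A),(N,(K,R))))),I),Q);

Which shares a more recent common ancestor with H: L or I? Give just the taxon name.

L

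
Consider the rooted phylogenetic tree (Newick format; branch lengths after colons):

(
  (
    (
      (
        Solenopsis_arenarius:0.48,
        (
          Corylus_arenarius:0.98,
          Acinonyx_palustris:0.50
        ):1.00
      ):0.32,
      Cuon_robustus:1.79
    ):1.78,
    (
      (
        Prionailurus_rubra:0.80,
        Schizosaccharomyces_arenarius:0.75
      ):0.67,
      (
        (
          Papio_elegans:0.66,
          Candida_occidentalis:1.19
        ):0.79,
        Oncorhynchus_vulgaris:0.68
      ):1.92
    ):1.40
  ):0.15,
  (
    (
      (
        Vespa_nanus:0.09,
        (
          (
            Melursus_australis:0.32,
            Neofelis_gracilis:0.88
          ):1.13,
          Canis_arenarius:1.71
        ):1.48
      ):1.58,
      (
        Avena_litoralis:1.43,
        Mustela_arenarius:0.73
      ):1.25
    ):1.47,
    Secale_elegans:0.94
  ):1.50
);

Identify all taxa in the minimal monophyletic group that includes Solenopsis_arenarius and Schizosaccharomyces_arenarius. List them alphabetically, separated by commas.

Tracing Solenopsis_arenarius: it sits inside (Solenopsis_arenarius,(Corylus_arenarius,Acinonyx_palustris)).
Tracing Schizosaccharomyces_arenarius: it sits inside (Prionailurus_rubra,Schizosaccharomyces_arenarius).
The smallest clade enclosing both is (((Solenopsis_arenarius,(Corylus_arenarius,Acinonyx_palustris)),Cuon_robustus),((Prionailurus_rubra,Schizosaccharomyces_arenarius),((Papio_elegans,Candida_occidentalis),Oncorhynchus_vulgaris))); the answer is its 9 terminal taxa in alphabetical order.

Acinonyx_palustris, Candida_occidentalis, Corylus_arenarius, Cuon_robustus, Oncorhynchus_vulgaris, Papio_elegans, Prionailurus_rubra, Schizosaccharomyces_arenarius, Solenopsis_arenarius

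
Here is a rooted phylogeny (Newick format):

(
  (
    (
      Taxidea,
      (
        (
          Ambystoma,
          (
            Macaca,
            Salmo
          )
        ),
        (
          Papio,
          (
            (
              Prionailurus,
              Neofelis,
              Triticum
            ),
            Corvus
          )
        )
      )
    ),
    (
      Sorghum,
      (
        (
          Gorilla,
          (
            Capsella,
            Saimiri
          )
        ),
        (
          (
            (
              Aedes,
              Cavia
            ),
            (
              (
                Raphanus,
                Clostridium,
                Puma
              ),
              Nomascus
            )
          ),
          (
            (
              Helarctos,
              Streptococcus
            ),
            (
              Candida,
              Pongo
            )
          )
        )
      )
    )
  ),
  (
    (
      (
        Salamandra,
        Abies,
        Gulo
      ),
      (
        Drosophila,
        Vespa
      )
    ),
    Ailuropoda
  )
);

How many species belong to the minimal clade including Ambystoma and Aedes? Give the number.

The MRCA of Ambystoma and Aedes is the node subtending ((Taxidea,((Ambystoma,(Macaca,Salmo)),(Papio,((Prionailurus,Neofelis,Triticum),Corvus)))),(Sorghum,((Gorilla,(Capsella,Saimiri)),(((Aedes,Cavia),((Raphanus,Clostridium,Puma),Nomascus)),((Helarctos,Streptococcus),(Candida,Pongo)))))).
That clade contains 23 terminal taxa: Aedes, Ambystoma, Candida, Capsella, Cavia, Clostridium, Corvus, Gorilla, Helarctos, Macaca, Neofelis, Nomascus, Papio, Pongo, Prionailurus, Puma, Raphanus, Saimiri, Salmo, Sorghum, Streptococcus, Taxidea, Triticum.

23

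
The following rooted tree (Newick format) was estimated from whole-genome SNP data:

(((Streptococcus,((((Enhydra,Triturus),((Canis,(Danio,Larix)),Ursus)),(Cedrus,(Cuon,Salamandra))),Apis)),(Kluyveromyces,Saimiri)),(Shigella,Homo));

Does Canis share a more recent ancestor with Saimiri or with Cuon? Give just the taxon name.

The MRCA of Canis and Cuon subtends (((Enhydra,Triturus),((Canis,(Danio,Larix)),Ursus)),(Cedrus,(Cuon,Salamandra))) (9 taxa).
The MRCA of Canis and Saimiri subtends ((Streptococcus,((((Enhydra,Triturus),((Canis,(Danio,Larix)),Ursus)),(Cedrus,(Cuon,Salamandra))),Apis)),(Kluyveromyces,Saimiri)) (13 taxa).
The first is nested inside the second, so Canis shares a more recent common ancestor with Cuon.

Cuon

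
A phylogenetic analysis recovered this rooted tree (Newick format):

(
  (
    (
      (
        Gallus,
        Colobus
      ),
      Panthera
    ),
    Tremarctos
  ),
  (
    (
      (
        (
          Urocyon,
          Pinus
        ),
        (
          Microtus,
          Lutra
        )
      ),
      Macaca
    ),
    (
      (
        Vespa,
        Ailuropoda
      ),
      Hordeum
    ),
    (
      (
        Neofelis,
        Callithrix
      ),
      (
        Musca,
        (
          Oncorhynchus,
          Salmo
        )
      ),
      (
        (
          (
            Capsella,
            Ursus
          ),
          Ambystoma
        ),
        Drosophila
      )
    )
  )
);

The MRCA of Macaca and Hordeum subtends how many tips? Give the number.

17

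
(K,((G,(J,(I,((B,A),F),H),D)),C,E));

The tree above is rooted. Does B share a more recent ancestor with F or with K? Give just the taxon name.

The MRCA of B and F subtends ((B,A),F) (3 taxa).
The MRCA of B and K is the root, subtending the entire tree (11 taxa).
The first is nested inside the second, so B shares a more recent common ancestor with F.

F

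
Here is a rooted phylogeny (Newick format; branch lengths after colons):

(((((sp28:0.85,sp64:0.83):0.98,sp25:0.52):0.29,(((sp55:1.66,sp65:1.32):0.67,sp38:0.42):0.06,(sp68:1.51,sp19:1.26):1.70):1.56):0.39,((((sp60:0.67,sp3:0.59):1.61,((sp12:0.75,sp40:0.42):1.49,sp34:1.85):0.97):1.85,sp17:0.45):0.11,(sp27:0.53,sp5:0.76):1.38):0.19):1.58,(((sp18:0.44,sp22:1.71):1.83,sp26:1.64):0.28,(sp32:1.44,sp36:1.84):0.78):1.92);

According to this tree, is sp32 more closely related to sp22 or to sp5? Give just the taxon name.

sp22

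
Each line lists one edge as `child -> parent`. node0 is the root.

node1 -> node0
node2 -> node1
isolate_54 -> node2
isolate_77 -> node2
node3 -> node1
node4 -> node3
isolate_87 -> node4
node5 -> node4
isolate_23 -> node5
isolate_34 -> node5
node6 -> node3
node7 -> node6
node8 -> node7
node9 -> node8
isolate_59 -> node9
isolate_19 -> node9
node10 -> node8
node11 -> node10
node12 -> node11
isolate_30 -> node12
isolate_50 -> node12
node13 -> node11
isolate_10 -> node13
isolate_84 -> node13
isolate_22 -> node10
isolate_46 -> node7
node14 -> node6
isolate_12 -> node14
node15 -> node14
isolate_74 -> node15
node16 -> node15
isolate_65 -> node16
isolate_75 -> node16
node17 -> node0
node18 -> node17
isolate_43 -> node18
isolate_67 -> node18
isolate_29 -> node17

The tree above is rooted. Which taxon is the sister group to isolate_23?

isolate_23 attaches to the tree at the node subtending (isolate_23,isolate_34).
The other lineage descending from that same node — the sister group — is the single tip isolate_34.

isolate_34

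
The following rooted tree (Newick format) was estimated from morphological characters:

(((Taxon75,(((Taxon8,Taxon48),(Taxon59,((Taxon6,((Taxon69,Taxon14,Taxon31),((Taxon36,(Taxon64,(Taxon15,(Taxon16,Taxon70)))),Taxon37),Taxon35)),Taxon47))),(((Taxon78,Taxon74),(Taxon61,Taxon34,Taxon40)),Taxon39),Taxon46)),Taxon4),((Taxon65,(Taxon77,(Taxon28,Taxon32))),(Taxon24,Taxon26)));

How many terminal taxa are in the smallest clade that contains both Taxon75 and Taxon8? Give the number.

23

The MRCA of Taxon75 and Taxon8 is the node subtending (Taxon75,(((Taxon8,Taxon48),(Taxon59,((Taxon6,((Taxon69,Taxon14,Taxon31),((Taxon36,(Taxon64,(Taxon15,(Taxon16,Taxon70)))),Taxon37),Taxon35)),Taxon47))),(((Taxon78,Taxon74),(Taxon61,Taxon34,Taxon40)),Taxon39),Taxon46)).
That clade contains 23 terminal taxa: Taxon14, Taxon15, Taxon16, Taxon31, Taxon34, Taxon35, Taxon36, Taxon37, Taxon39, Taxon40, Taxon46, Taxon47, Taxon48, Taxon59, Taxon6, Taxon61, Taxon64, Taxon69, Taxon70, Taxon74, Taxon75, Taxon78, Taxon8.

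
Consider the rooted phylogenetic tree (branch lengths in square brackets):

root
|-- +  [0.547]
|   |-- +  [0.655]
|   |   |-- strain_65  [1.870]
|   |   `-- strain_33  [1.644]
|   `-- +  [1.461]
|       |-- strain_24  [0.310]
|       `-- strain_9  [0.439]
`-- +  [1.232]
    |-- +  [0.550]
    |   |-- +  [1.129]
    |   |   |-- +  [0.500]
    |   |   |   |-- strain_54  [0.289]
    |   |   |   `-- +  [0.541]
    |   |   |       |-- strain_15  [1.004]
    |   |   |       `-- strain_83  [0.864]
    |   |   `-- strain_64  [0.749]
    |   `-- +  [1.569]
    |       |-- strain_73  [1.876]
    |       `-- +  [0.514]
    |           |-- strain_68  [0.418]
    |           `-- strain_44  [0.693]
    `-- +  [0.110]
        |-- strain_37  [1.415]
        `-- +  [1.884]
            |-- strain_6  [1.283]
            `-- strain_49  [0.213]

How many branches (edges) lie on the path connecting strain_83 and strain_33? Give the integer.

9

The MRCA of strain_83 and strain_33 is the root of the tree.
From strain_83 up to that node: 6 branches. From strain_33 up to the same node: 3 branches. Total: 6 + 3 = 9.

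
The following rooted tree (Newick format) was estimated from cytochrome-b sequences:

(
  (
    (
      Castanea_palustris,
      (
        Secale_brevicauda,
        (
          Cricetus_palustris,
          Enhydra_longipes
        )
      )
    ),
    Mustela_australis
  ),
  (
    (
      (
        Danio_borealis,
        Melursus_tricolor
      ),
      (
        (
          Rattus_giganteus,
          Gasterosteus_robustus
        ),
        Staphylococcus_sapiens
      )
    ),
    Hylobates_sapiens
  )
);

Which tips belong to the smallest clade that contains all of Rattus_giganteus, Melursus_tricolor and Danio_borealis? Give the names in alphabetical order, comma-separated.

Danio_borealis, Gasterosteus_robustus, Melursus_tricolor, Rattus_giganteus, Staphylococcus_sapiens

Tracing Rattus_giganteus: it sits inside (Rattus_giganteus,Gasterosteus_robustus).
Tracing Melursus_tricolor: it sits inside (Danio_borealis,Melursus_tricolor).
Tracing Danio_borealis: it sits inside (Danio_borealis,Melursus_tricolor).
The smallest clade enclosing all 3 is ((Danio_borealis,Melursus_tricolor),((Rattus_giganteus,Gasterosteus_robustus),Staphylococcus_sapiens)); the answer is its 5 terminal taxa in alphabetical order.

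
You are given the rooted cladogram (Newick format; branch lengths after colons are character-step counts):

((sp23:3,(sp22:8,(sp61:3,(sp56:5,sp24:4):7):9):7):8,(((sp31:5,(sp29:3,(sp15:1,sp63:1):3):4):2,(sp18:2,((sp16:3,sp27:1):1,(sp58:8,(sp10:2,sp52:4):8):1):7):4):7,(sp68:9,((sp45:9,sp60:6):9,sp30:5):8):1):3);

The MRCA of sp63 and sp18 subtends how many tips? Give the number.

The MRCA of sp63 and sp18 is the node subtending ((sp31,(sp29,(sp15,sp63))),(sp18,((sp16,sp27),(sp58,(sp10,sp52))))).
That clade contains 10 terminal taxa: sp10, sp15, sp16, sp18, sp27, sp29, sp31, sp52, sp58, sp63.

10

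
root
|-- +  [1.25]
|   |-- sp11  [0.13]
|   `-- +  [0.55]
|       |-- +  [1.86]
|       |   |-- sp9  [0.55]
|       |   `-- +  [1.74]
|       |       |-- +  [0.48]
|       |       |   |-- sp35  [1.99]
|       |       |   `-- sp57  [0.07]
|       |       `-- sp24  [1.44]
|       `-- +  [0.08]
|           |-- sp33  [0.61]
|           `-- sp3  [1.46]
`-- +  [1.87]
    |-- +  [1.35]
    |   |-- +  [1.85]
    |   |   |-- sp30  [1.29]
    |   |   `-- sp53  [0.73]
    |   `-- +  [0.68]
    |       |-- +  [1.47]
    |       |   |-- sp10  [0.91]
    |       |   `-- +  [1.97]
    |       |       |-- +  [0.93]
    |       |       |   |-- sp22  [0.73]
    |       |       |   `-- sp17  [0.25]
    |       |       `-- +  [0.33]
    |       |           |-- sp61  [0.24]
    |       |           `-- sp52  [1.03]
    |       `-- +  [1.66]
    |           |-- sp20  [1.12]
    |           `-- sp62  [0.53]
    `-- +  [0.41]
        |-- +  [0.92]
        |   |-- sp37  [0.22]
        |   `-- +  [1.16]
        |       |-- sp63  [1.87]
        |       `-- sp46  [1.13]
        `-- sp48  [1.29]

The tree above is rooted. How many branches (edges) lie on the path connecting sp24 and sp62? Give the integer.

The MRCA of sp24 and sp62 is the root of the tree.
From sp24 up to that node: 5 branches. From sp62 up to the same node: 5 branches. Total: 5 + 5 = 10.

10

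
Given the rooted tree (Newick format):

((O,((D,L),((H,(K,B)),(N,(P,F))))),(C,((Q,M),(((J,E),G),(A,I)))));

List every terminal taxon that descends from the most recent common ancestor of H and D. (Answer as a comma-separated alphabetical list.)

B, D, F, H, K, L, N, P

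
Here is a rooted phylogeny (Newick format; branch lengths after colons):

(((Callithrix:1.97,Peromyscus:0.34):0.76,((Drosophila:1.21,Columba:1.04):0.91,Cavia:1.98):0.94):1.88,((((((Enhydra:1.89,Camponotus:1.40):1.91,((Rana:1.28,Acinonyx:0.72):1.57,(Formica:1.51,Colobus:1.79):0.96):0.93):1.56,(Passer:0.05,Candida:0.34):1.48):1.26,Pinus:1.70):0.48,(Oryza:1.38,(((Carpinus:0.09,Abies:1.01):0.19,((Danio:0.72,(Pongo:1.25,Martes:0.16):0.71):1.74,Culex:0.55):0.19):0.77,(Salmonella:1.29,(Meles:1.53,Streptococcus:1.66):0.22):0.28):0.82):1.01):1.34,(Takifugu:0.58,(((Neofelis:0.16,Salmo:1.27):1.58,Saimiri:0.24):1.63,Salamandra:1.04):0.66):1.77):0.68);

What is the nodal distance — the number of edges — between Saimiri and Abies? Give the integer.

The MRCA of Saimiri and Abies is the node subtending ((((((Enhydra,Camponotus),((Rana,Acinonyx),(Formica,Colobus))),(Passer,Candida)),Pinus),(Oryza,(((Carpinus,Abies),((Danio,(Pongo,Martes)),Culex)),(Salmonella,(Meles,Streptococcus))))),(Takifugu,(((Neofelis,Salmo),Saimiri),Salamandra))).
From Saimiri up to that node: 4 branches. From Abies up to the same node: 6 branches. Total: 4 + 6 = 10.

10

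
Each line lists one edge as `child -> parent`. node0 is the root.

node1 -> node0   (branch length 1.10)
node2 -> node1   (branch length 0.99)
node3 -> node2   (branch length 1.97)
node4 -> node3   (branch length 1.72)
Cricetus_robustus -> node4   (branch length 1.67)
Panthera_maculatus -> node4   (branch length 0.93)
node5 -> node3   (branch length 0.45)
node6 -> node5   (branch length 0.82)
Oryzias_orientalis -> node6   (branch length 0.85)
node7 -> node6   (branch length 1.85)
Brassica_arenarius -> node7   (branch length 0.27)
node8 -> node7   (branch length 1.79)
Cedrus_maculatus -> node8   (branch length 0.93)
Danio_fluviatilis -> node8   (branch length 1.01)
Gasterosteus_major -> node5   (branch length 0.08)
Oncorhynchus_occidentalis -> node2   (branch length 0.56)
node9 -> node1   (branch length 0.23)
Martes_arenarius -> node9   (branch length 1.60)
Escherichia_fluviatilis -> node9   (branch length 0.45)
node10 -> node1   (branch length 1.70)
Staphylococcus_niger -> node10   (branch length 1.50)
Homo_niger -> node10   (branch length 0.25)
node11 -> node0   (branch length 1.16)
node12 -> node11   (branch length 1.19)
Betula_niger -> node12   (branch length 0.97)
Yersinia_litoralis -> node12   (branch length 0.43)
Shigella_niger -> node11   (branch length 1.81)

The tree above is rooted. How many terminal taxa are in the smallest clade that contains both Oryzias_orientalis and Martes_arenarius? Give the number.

12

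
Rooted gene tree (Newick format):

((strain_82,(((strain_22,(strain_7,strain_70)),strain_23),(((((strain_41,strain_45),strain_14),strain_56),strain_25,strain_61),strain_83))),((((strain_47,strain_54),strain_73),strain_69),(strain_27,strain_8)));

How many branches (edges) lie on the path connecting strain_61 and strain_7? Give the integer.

The MRCA of strain_61 and strain_7 is the node subtending (((strain_22,(strain_7,strain_70)),strain_23),(((((strain_41,strain_45),strain_14),strain_56),strain_25,strain_61),strain_83)).
From strain_61 up to that node: 3 branches. From strain_7 up to the same node: 4 branches. Total: 3 + 4 = 7.

7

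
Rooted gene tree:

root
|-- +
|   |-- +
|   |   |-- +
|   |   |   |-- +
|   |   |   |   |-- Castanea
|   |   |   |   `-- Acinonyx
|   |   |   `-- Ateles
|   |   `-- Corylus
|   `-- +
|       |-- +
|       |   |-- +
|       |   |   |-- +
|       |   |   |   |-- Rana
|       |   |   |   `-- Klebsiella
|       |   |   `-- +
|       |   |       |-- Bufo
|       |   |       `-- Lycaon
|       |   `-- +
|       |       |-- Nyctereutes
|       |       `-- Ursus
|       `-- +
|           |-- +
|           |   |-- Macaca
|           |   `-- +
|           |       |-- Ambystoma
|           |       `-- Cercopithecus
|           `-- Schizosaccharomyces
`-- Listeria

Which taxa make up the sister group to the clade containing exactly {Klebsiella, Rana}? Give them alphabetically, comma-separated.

The clade containing exactly {Klebsiella, Rana} attaches to the tree at the node subtending ((Rana,Klebsiella),(Bufo,Lycaon)).
The other lineage descending from that same node — the sister group — is (Bufo,Lycaon); its 2 tips in alphabetical order are the answer.

Bufo, Lycaon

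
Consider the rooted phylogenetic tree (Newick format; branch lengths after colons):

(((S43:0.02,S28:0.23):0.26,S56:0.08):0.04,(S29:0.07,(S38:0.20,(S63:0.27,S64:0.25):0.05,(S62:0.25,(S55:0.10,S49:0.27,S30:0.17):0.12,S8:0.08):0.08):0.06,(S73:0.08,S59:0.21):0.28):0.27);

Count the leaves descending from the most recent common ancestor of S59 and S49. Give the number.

11

The MRCA of S59 and S49 is the node subtending (S29,(S38,(S63,S64),(S62,(S55,S49,S30),S8)),(S73,S59)).
That clade contains 11 terminal taxa: S29, S30, S38, S49, S55, S59, S62, S63, S64, S73, S8.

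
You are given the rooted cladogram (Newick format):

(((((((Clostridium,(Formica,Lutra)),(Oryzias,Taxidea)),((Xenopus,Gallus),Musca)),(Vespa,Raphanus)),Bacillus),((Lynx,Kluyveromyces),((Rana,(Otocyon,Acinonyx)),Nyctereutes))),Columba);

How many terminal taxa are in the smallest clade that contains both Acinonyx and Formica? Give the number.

17

The MRCA of Acinonyx and Formica is the node subtending ((((((Clostridium,(Formica,Lutra)),(Oryzias,Taxidea)),((Xenopus,Gallus),Musca)),(Vespa,Raphanus)),Bacillus),((Lynx,Kluyveromyces),((Rana,(Otocyon,Acinonyx)),Nyctereutes))).
That clade contains 17 terminal taxa: Acinonyx, Bacillus, Clostridium, Formica, Gallus, Kluyveromyces, Lutra, Lynx, Musca, Nyctereutes, Oryzias, Otocyon, Rana, Raphanus, Taxidea, Vespa, Xenopus.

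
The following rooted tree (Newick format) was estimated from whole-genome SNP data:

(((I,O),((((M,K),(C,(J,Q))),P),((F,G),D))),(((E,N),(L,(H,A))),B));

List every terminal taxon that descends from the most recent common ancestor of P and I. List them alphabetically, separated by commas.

Tracing P: it sits inside (((M,K),(C,(J,Q))),P).
Tracing I: it sits inside (I,O).
The smallest clade enclosing both is ((I,O),((((M,K),(C,(J,Q))),P),((F,G),D))); the answer is its 11 terminal taxa in alphabetical order.

C, D, F, G, I, J, K, M, O, P, Q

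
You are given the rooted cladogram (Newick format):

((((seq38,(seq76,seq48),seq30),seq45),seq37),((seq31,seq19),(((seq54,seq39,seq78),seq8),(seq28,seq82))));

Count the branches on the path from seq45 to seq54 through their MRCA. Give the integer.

8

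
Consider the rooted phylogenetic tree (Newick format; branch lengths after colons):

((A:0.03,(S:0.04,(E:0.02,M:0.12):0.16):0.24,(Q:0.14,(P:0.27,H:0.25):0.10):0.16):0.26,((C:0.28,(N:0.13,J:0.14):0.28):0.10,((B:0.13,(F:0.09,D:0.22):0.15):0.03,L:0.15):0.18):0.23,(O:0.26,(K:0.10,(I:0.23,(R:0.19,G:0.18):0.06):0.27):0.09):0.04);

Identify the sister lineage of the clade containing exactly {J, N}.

The clade containing exactly {J, N} attaches to the tree at the node subtending (C,(N,J)).
The other lineage descending from that same node — the sister group — is the single tip C.

C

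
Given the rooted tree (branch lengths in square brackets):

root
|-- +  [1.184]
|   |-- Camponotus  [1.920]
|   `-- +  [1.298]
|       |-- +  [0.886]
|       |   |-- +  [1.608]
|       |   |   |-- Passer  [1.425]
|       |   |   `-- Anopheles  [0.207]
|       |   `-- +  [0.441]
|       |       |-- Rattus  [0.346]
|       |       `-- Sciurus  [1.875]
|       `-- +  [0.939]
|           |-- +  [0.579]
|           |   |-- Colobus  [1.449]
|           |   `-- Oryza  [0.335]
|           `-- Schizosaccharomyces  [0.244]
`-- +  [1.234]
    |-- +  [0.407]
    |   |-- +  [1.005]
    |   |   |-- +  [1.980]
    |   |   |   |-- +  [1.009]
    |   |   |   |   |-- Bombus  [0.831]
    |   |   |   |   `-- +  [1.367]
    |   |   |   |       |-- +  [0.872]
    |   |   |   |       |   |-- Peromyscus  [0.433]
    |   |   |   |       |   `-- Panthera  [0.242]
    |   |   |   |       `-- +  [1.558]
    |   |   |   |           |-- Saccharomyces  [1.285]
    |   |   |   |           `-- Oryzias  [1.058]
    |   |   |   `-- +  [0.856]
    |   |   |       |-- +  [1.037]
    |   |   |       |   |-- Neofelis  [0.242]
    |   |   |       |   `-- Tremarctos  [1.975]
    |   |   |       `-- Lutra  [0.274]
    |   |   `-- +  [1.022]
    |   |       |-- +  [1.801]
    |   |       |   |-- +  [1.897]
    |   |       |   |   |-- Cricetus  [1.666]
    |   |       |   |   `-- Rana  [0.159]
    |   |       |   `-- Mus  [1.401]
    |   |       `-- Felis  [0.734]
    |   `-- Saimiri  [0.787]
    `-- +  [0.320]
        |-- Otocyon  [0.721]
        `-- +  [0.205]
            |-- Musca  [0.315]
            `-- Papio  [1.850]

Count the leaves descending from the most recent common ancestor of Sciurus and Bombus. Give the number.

The MRCA of Sciurus and Bombus is the root, so the clade is the entire tree.
That clade contains 24 terminal taxa: Anopheles, Bombus, Camponotus, Colobus, Cricetus, Felis, Lutra, Mus, Musca, Neofelis, Oryza, Oryzias, Otocyon, Panthera, Papio, Passer, Peromyscus, Rana, Rattus, Saccharomyces, Saimiri, Schizosaccharomyces, Sciurus, Tremarctos.

24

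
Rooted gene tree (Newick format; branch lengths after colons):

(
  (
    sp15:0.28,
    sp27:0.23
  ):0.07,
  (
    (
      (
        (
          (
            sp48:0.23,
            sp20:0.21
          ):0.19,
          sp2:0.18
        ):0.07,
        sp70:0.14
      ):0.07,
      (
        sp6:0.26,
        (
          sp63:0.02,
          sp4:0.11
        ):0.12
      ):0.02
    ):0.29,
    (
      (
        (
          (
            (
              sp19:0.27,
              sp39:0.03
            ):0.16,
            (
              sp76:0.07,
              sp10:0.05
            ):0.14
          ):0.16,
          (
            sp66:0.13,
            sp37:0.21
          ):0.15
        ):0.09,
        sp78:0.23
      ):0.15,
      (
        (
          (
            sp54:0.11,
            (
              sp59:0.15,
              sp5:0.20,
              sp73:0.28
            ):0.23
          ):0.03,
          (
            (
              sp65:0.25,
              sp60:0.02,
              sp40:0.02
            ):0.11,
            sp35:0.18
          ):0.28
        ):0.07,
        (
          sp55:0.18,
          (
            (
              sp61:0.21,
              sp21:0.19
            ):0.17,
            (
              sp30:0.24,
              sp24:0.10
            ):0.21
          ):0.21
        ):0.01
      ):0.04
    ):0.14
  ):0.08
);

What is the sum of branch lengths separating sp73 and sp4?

1.33

The path runs sp73 → … → MRCA → … → sp4; the MRCA is the node subtending (((((sp48,sp20),sp2),sp70),(sp6,(sp63,sp4))),(((((sp19,sp39),(sp76,sp10)),(sp66,sp37)),sp78),(((sp54,(sp59,sp5,sp73)),((sp65,sp60,sp40),sp35)),(sp55,((sp61,sp21),(sp30,sp24)))))).
Branch lengths along that path: 0.28 + 0.23 + 0.03 + 0.07 + 0.04 + 0.14 + 0.29 + 0.02 + 0.12 + 0.11 = 1.33.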